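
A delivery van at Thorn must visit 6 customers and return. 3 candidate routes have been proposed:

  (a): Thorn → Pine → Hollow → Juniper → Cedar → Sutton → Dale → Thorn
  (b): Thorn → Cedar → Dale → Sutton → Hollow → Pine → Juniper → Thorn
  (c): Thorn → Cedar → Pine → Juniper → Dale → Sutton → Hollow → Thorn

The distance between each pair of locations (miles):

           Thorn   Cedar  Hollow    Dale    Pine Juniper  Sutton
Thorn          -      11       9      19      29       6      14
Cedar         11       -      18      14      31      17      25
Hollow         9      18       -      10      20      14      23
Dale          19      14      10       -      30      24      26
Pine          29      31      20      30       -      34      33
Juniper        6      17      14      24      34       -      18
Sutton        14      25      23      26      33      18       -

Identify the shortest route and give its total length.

Shortest is (b), total 134 miles.

(a): 29 + 20 + 14 + 17 + 25 + 26 + 19 = 150
(b): 11 + 14 + 26 + 23 + 20 + 34 + 6 = 134
(c): 11 + 31 + 34 + 24 + 26 + 23 + 9 = 158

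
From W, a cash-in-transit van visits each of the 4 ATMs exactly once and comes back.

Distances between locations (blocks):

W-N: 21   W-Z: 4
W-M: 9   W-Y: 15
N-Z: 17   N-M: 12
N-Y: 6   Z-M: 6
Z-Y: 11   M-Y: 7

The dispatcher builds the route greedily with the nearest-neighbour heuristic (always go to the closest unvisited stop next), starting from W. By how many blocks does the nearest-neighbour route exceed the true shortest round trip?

From W: Z=4, M=9, Y=15, N=21 → choose Z (4).
From Z: M=6, Y=11, N=17 → choose M (6).
From M: Y=7, N=12 → choose Y (7).
From Y: N=6 → choose N (6).
NN route W → Z → M → Y → N → W costs 44.
Optimal: W → Z → Y → N → M → W costs 42 (by enumerating all 12 distinct tours).
Excess = 44 − 42 = 2.

2 blocks longer than the optimal tour.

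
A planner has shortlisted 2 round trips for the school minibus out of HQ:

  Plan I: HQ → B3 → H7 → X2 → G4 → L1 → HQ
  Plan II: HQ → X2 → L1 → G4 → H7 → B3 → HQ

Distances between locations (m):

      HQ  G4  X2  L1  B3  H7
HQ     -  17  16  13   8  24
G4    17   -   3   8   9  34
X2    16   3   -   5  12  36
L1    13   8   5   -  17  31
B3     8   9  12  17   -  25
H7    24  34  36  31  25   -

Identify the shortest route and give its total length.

Plan I: 8 + 25 + 36 + 3 + 8 + 13 = 93
Plan II: 16 + 5 + 8 + 34 + 25 + 8 = 96

93 m — Plan I is the shortest.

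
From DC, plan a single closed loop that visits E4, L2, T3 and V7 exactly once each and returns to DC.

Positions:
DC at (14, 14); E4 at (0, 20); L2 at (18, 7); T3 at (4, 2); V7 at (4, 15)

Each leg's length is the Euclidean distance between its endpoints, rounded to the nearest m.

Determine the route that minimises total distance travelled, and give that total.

DC-E4-L2-T3-V7-DC: 15+22+15+13+10 = 75
DC-E4-L2-V7-T3-DC: 15+22+16+13+16 = 82
DC-E4-T3-L2-V7-DC: 15+18+15+16+10 = 74
DC-E4-T3-V7-L2-DC: 15+18+13+16+8 = 70
DC-E4-V7-L2-T3-DC: 15+6+16+15+16 = 68
DC-E4-V7-T3-L2-DC: 15+6+13+15+8 = 57
DC-L2-E4-T3-V7-DC: 8+22+18+13+10 = 71
DC-L2-E4-V7-T3-DC: 8+22+6+13+16 = 65
DC-L2-T3-E4-V7-DC: 8+15+18+6+10 = 57
DC-L2-V7-E4-T3-DC: 8+16+6+18+16 = 64
DC-T3-E4-L2-V7-DC: 16+18+22+16+10 = 82
DC-T3-L2-E4-V7-DC: 16+15+22+6+10 = 69
The minimum is 57.
One optimal route: DC → E4 → V7 → T3 → L2 → DC (or its reverse).

57 m — the shortest possible round trip.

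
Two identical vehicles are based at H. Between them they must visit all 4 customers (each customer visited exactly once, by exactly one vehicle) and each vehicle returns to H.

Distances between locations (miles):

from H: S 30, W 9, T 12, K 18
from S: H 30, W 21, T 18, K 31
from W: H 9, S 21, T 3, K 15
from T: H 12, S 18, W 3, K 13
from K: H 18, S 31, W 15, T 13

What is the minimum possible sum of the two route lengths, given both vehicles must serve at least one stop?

96 miles — the smallest possible combined total.

Try each way of splitting the stops between the two vehicles (each non-empty) and, for each split, find the best tour for each vehicle:
  {S} + {W, T, K}: 60 + 43 = 103
  {W} + {S, T, K}: 18 + 79 = 97
  {S, W} + {T, K}: 60 + 43 = 103
  {T} + {S, W, K}: 24 + 79 = 103
  {S, T} + {W, K}: 60 + 42 = 102
  {W, T} + {S, K}: 24 + 79 = 103
  … (7 splits in total)
  {S, W, T} + {K}: 60 + 36 = 96  ← best
Best: vehicle 1 H → S → T → W → H = 60; vehicle 2 H → K → H = 36; combined 96.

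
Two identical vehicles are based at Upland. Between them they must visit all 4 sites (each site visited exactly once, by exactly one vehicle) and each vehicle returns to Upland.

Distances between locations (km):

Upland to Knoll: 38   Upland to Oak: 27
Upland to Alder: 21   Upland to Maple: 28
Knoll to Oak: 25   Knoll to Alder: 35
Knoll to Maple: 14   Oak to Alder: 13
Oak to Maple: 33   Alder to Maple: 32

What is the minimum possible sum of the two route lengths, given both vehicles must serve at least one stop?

Try each way of splitting the stops between the two vehicles (each non-empty) and, for each split, find the best tour for each vehicle:
  {Knoll} + {Oak, Alder, Maple}: 76 + 95 = 171
  {Oak} + {Knoll, Alder, Maple}: 54 + 98 = 152
  {Knoll, Oak} + {Alder, Maple}: 90 + 81 = 171
  {Alder} + {Knoll, Oak, Maple}: 42 + 94 = 136
  {Knoll, Alder} + {Oak, Maple}: 94 + 88 = 182
  {Oak, Alder} + {Knoll, Maple}: 61 + 80 = 141
  … (7 splits in total)
Best: vehicle 1 Upland → Alder → Upland = 42; vehicle 2 Upland → Oak → Knoll → Maple → Upland = 94; combined 136.

136 km — the smallest possible combined total.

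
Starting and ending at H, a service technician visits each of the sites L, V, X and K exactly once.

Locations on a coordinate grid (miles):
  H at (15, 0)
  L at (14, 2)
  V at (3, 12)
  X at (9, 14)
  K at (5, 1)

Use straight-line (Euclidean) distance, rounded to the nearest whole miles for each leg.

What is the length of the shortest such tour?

Minimum total distance: 42 miles.

There are 12 distinct closed tours to check (reversals are equivalent).
H→L→V→X→K→H: 2+15+6+14+10 = 47
H→L→V→K→X→H: 2+15+11+14+15 = 57
H→L→X→V→K→H: 2+13+6+11+10 = 42
H→L→X→K→V→H: 2+13+14+11+17 = 57
H→L→K→V→X→H: 2+9+11+6+15 = 43
H→L→K→X→V→H: 2+9+14+6+17 = 48
H→V→L→X→K→H: 17+15+13+14+10 = 69
H→V→L→K→X→H: 17+15+9+14+15 = 70
H→V→X→L→K→H: 17+6+13+9+10 = 55
H→V→K→L→X→H: 17+11+9+13+15 = 65
H→X→L→V→K→H: 15+13+15+11+10 = 64
H→X→V→L→K→H: 15+6+15+9+10 = 55
The minimum is 42.
One optimal route: H → L → X → V → K → H (or its reverse).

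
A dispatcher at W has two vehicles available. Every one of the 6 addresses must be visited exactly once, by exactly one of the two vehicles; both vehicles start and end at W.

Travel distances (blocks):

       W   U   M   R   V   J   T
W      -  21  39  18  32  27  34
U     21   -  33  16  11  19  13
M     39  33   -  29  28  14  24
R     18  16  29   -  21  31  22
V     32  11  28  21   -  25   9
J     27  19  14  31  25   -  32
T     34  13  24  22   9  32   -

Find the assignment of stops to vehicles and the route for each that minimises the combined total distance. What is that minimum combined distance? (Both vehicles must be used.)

142 blocks — the smallest possible combined total.

Check every non-empty split of the stops between the two vehicles; for each half take its own optimal tour:
  {U} + {M, R, V, J, T}: 42 + 113 = 155
  {M} + {U, R, V, J, T}: 78 + 106 = 184
  {U, M} + {R, V, J, T}: 93 + 101 = 194
  {R} + {U, M, V, J, T}: 36 + 106 = 142
  {U, R} + {M, V, J, T}: 55 + 106 = 161
  {M, R} + {U, V, J, T}: 86 + 95 = 181
  … (31 splits in total)
Best: vehicle 1 W → R → W = 36; vehicle 2 W → U → V → T → M → J → W = 106; combined 142.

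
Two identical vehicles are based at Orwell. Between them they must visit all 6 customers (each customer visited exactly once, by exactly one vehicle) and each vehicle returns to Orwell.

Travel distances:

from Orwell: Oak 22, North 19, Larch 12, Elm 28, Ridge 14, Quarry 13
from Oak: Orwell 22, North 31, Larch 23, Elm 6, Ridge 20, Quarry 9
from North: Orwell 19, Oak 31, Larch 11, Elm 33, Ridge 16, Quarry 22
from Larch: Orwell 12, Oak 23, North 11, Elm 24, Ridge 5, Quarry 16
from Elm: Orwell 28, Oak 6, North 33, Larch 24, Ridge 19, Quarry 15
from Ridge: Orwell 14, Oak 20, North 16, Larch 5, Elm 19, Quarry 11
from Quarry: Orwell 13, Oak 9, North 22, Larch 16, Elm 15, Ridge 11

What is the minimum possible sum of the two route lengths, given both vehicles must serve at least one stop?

Try each way of splitting the stops between the two vehicles (each non-empty) and, for each split, find the best tour for each vehicle:
  {Oak} + {North, Larch, Elm, Ridge, Quarry}: 44 + 82 = 126
  {North} + {Oak, Larch, Elm, Ridge, Quarry}: 38 + 64 = 102
  {Oak, North} + {Larch, Elm, Ridge, Quarry}: 72 + 64 = 136
  {Larch} + {Oak, North, Elm, Ridge, Quarry}: 24 + 82 = 106
  {Oak, Larch} + {North, Elm, Ridge, Quarry}: 57 + 82 = 139
  {North, Larch} + {Oak, Elm, Ridge, Quarry}: 42 + 61 = 103
  … (31 splits in total)
Best: vehicle 1 Orwell → North → Orwell = 38; vehicle 2 Orwell → Larch → Ridge → Elm → Oak → Quarry → Orwell = 64; combined 102.

102 — the smallest possible combined total.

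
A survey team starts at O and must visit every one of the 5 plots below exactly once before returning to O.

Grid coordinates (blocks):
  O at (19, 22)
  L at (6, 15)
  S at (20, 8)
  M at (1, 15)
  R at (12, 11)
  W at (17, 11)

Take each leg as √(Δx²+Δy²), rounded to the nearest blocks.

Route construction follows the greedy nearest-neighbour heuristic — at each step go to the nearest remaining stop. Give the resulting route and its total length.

At O the remaining stops are W 11, R 13, S 14, L 15, M 19; go to W.
At W the remaining stops are S 4, R 5, L 12, M 16; go to S.
At S the remaining stops are R 9, L 16, M 20; go to R.
At R the remaining stops are L 7, M 12; go to L.
At L the remaining stops are M 5; go to M.
Return M→O: 19.
Total = 11 + 4 + 9 + 7 + 5 + 19 = 55.

Total distance 55 blocks via the nearest-neighbour route O → W → S → R → L → M → O.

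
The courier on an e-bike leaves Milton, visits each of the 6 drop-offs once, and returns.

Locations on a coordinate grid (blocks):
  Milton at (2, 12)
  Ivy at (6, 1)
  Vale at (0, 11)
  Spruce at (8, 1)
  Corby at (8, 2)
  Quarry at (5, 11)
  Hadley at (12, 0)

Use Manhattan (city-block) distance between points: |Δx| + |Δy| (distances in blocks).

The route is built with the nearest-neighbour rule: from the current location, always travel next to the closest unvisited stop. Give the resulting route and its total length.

Nearest-neighbour total = 50 blocks; route Milton → Vale → Quarry → Ivy → Spruce → Corby → Hadley → Milton.

From Milton: distances to unvisited — Vale=3, Quarry=4, Ivy=15, Corby=16, Spruce=17, Hadley=22. Nearest is Vale (3).
From Vale: distances to unvisited — Quarry=5, Ivy=16, Corby=17, Spruce=18, Hadley=23. Nearest is Quarry (5).
From Quarry: distances to unvisited — Ivy=11, Corby=12, Spruce=13, Hadley=18. Nearest is Ivy (11).
From Ivy: distances to unvisited — Spruce=2, Corby=3, Hadley=7. Nearest is Spruce (2).
From Spruce: distances to unvisited — Corby=1, Hadley=5. Nearest is Corby (1).
From Corby: distances to unvisited — Hadley=6. Nearest is Hadley (6).
Return Hadley→Milton: 22.
Total = 3 + 5 + 11 + 2 + 1 + 6 + 22 = 50.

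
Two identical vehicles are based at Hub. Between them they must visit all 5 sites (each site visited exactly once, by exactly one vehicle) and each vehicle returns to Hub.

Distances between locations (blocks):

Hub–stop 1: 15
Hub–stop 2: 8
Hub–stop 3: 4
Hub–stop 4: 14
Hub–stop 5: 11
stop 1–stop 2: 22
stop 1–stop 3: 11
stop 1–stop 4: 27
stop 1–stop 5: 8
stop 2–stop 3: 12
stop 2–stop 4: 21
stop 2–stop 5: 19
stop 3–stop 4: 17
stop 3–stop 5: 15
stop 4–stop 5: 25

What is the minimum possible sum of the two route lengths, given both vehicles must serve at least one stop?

There are 2^4 − 1 = 15 ways to divide the 5 stops into two non-empty groups. For each, the best each vehicle can do is its own shortest tour through its group:
  {stop 1} + {stop 2, stop 3, stop 4, stop 5}: 30 + 72 = 102
  {stop 2} + {stop 1, stop 3, stop 4, stop 5}: 16 + 61 = 77
  {stop 1, stop 2} + {stop 3, stop 4, stop 5}: 45 + 57 = 102
  {stop 3} + {stop 1, stop 2, stop 4, stop 5}: 8 + 75 = 83
  {stop 1, stop 3} + {stop 2, stop 4, stop 5}: 30 + 65 = 95
  {stop 2, stop 3} + {stop 1, stop 4, stop 5}: 24 + 60 = 84
  … (15 splits in total)
Best: vehicle 1 Hub → stop 2 → Hub = 16; vehicle 2 Hub → stop 4 → stop 3 → stop 1 → stop 5 → Hub = 61; combined 77.

77 blocks — the smallest possible combined total.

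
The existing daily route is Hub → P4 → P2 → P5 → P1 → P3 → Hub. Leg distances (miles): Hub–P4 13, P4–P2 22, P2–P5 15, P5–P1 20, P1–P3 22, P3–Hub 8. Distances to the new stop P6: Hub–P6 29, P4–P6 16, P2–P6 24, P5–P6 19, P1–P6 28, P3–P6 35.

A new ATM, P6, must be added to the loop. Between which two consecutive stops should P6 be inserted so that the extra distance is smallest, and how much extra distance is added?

Adding 18 miles by placing P6 on the P4–P2 leg.

Insertion cost between consecutive stops i–j is d(i,P6) + d(P6,j) − d(i,j):
  between Hub and P4: 29 + 16 − 13 = 32
  between P4 and P2: 16 + 24 − 22 = 18
  between P2 and P5: 24 + 19 − 15 = 28
  between P5 and P1: 19 + 28 − 20 = 27
  between P1 and P3: 28 + 35 − 22 = 41
  between P3 and Hub: 35 + 29 − 8 = 56
Cheapest insertion is between P4 and P2, adding 18.
New total = 100 + 18 = 118.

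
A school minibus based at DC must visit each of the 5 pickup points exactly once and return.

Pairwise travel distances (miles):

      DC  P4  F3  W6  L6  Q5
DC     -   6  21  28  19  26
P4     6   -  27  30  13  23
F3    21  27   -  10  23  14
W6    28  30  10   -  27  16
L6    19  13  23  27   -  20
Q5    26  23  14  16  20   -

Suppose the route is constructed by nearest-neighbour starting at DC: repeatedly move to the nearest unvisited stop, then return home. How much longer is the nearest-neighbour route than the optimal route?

5 miles longer than the optimal tour.

DC: P4=6, L6=19, F3=21, Q5=26, W6=28 ⇒ P4
P4: L6=13, Q5=23, F3=27, W6=30 ⇒ L6
L6: Q5=20, F3=23, W6=27 ⇒ Q5
Q5: F3=14, W6=16 ⇒ F3
F3: W6=10 ⇒ W6
NN route DC → P4 → L6 → Q5 → F3 → W6 → DC costs 91.
Optimal: DC → P4 → L6 → Q5 → W6 → F3 → DC costs 86 (by enumerating all 60 distinct tours).
Excess = 91 − 86 = 5.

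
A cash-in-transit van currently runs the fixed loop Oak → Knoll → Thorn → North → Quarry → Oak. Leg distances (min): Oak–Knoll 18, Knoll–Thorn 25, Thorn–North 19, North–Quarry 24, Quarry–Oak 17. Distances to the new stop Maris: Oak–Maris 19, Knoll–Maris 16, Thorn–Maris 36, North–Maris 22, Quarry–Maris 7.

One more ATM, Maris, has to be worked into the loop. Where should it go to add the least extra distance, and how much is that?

Insertion cost between consecutive stops i–j is d(i,Maris) + d(Maris,j) − d(i,j):
  between Oak and Knoll: 19 + 16 − 18 = 17
  between Knoll and Thorn: 16 + 36 − 25 = 27
  between Thorn and North: 36 + 22 − 19 = 39
  between North and Quarry: 22 + 7 − 24 = 5
  between Quarry and Oak: 7 + 19 − 17 = 9
Cheapest insertion is between North and Quarry, adding 5.
New total = 103 + 5 = 108.

Minimum extra distance: 5 min, inserting Maris between North and Quarry.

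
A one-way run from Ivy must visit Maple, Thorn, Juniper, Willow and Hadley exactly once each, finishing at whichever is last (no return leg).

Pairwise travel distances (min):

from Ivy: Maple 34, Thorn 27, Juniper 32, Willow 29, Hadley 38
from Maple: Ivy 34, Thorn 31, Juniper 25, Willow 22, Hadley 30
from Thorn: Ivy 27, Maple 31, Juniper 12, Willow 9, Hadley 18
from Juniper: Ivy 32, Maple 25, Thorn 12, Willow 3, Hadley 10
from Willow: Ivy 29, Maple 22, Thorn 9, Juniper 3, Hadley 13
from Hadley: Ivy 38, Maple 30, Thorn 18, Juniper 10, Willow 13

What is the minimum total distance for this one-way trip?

There are 5! = 120 possible orderings.
Ivy → Maple → Thorn → Juniper → Willow → Hadley: 34+31+12+3+13 = 93
Ivy → Maple → Thorn → Juniper → Hadley → Willow: 34+31+12+10+13 = 100
Ivy → Maple → Thorn → Willow → Juniper → Hadley: 34+31+9+3+10 = 87
Ivy → Maple → Thorn → Willow → Hadley → Juniper: 34+31+9+13+10 = 97
Ivy → Maple → Thorn → Hadley → Juniper → Willow: 34+31+18+10+3 = 96
Ivy → Maple → Thorn → Hadley → Willow → Juniper: 34+31+18+13+3 = 99
Ivy → Maple → Juniper → Thorn → Willow → Hadley: 34+25+12+9+13 = 93
Ivy → Maple → Juniper → Thorn → Hadley → Willow: 34+25+12+18+13 = 102
Ivy → Maple → Juniper → Willow → Thorn → Hadley: 34+25+3+9+18 = 89
Ivy → Maple → Juniper → Willow → Hadley → Thorn: 34+25+3+13+18 = 93
Ivy → Maple → Juniper → Hadley → Thorn → Willow: 34+25+10+18+9 = 96
Ivy → Maple → Juniper → Hadley → Willow → Thorn: 34+25+10+13+9 = 91
Ivy → Maple → Willow → Thorn → Juniper → Hadley: 34+22+9+12+10 = 87
Ivy → Maple → Willow → Thorn → Hadley → Juniper: 34+22+9+18+10 = 93
… (106 more)
Ivy → Thorn → Willow → Juniper → Hadley → Maple: 27+9+3+10+30 = 79  ← best
The minimum is 79.
One shortest path: Ivy → Thorn → Willow → Juniper → Hadley → Maple.

Minimum one-way distance = 79 min.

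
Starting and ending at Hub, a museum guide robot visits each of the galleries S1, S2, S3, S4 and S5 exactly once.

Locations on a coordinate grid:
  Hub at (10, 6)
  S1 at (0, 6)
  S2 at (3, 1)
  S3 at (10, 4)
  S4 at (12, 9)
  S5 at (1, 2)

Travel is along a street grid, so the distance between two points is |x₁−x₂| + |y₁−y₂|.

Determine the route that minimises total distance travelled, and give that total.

With 5 stops there are 5!/2 = 60 distinct round trips (a route and its reverse cost the same).
Hub - S1 - S2 - S3 - S4 - S5 - Hub: 10+8+10+7+18+13 = 66
Hub - S1 - S2 - S3 - S5 - S4 - Hub: 10+8+10+11+18+5 = 62
Hub - S1 - S2 - S4 - S3 - S5 - Hub: 10+8+17+7+11+13 = 66
Hub - S1 - S2 - S4 - S5 - S3 - Hub: 10+8+17+18+11+2 = 66
Hub - S1 - S2 - S5 - S3 - S4 - Hub: 10+8+3+11+7+5 = 44
Hub - S1 - S2 - S5 - S4 - S3 - Hub: 10+8+3+18+7+2 = 48
Hub - S1 - S3 - S2 - S4 - S5 - Hub: 10+12+10+17+18+13 = 80
Hub - S1 - S3 - S2 - S5 - S4 - Hub: 10+12+10+3+18+5 = 58
Hub - S1 - S3 - S4 - S2 - S5 - Hub: 10+12+7+17+3+13 = 62
Hub - S1 - S3 - S4 - S5 - S2 - Hub: 10+12+7+18+3+12 = 62
Hub - S1 - S3 - S5 - S2 - S4 - Hub: 10+12+11+3+17+5 = 58
Hub - S1 - S3 - S5 - S4 - S2 - Hub: 10+12+11+18+17+12 = 80
Hub - S1 - S4 - S2 - S3 - S5 - Hub: 10+15+17+10+11+13 = 76
Hub - S1 - S4 - S2 - S5 - S3 - Hub: 10+15+17+3+11+2 = 58
… (46 more)
Hub - S1 - S5 - S2 - S3 - S4 - Hub: 10+5+3+10+7+5 = 40  ← best
The minimum is 40.
One optimal route: Hub → S1 → S5 → S2 → S3 → S4 → Hub (or its reverse).

40 — the shortest possible round trip.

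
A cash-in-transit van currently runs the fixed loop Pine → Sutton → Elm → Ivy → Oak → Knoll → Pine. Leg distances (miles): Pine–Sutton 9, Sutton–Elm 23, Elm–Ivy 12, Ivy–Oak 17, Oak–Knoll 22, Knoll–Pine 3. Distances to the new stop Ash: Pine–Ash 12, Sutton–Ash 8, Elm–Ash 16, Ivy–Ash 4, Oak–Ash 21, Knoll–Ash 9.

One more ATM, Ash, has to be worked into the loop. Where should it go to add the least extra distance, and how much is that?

+1 miles — insert Ash between Sutton and Elm.

Insertion cost between consecutive stops i–j is d(i,Ash) + d(Ash,j) − d(i,j):
  between Pine and Sutton: 12 + 8 − 9 = 11
  between Sutton and Elm: 8 + 16 − 23 = 1
  between Elm and Ivy: 16 + 4 − 12 = 8
  between Ivy and Oak: 4 + 21 − 17 = 8
  between Oak and Knoll: 21 + 9 − 22 = 8
  between Knoll and Pine: 9 + 12 − 3 = 18
Cheapest insertion is between Sutton and Elm, adding 1.
New total = 86 + 1 = 87.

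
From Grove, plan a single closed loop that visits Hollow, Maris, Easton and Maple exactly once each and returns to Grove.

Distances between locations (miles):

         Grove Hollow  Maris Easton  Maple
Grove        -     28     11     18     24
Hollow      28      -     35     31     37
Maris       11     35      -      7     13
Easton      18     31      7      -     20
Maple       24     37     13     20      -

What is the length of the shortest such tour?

With 4 stops there are 4!/2 = 12 distinct round trips (a route and its reverse cost the same).
Grove - Hollow - Maris - Easton - Maple - Grove: 28+35+7+20+24 = 114
Grove - Hollow - Maris - Maple - Easton - Grove: 28+35+13+20+18 = 114
Grove - Hollow - Easton - Maris - Maple - Grove: 28+31+7+13+24 = 103
Grove - Hollow - Easton - Maple - Maris - Grove: 28+31+20+13+11 = 103
Grove - Hollow - Maple - Maris - Easton - Grove: 28+37+13+7+18 = 103
Grove - Hollow - Maple - Easton - Maris - Grove: 28+37+20+7+11 = 103
Grove - Maris - Hollow - Easton - Maple - Grove: 11+35+31+20+24 = 121
Grove - Maris - Hollow - Maple - Easton - Grove: 11+35+37+20+18 = 121
Grove - Maris - Easton - Hollow - Maple - Grove: 11+7+31+37+24 = 110
Grove - Maris - Maple - Hollow - Easton - Grove: 11+13+37+31+18 = 110
Grove - Easton - Hollow - Maris - Maple - Grove: 18+31+35+13+24 = 121
Grove - Easton - Maris - Hollow - Maple - Grove: 18+7+35+37+24 = 121
The minimum is 103.
One optimal route: Grove → Hollow → Easton → Maris → Maple → Grove (or its reverse).

Shortest round trip = 103 miles.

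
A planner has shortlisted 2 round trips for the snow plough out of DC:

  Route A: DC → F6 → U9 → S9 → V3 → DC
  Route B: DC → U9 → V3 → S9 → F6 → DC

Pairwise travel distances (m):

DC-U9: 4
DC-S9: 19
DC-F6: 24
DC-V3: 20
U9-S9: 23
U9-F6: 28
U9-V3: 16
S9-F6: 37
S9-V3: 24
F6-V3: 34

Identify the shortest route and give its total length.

Shortest is Route B, total 105 m.

Route A: 24 + 28 + 23 + 24 + 20 = 119
Route B: 4 + 16 + 24 + 37 + 24 = 105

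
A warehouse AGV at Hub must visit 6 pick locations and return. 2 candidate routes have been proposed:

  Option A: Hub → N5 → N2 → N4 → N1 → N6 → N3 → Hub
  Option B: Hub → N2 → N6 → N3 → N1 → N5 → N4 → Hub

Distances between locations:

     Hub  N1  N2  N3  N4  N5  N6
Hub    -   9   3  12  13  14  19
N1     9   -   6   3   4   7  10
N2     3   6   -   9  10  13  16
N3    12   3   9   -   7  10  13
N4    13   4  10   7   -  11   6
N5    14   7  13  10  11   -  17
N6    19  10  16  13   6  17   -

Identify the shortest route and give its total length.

Shortest is Option B, total 66.

Option A: 14 + 13 + 10 + 4 + 10 + 13 + 12 = 76
Option B: 3 + 16 + 13 + 3 + 7 + 11 + 13 = 66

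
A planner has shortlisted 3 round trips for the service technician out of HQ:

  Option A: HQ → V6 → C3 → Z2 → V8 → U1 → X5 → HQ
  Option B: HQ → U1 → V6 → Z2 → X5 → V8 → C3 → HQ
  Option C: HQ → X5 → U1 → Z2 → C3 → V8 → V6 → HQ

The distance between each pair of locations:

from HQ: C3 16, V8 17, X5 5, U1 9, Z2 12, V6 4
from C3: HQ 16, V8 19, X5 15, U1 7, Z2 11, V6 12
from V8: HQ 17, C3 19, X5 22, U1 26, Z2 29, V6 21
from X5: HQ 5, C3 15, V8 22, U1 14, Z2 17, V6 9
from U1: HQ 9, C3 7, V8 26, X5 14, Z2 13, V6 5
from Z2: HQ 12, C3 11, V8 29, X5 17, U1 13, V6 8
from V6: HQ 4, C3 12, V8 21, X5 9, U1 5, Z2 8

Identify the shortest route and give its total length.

Option A: 4 + 12 + 11 + 29 + 26 + 14 + 5 = 101
Option B: 9 + 5 + 8 + 17 + 22 + 19 + 16 = 96
Option C: 5 + 14 + 13 + 11 + 19 + 21 + 4 = 87

87 — Option C is the shortest.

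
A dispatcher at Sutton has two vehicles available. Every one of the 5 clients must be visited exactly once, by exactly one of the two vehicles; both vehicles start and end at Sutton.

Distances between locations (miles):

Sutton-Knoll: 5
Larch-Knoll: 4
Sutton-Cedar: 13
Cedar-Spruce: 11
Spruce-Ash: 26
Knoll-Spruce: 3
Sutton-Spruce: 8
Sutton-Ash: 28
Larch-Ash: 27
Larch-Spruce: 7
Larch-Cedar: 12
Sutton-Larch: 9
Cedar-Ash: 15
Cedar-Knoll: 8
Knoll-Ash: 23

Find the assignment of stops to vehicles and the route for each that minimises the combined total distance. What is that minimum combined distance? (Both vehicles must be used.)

Minimum combined distance: 80 miles.

There are 2^4 − 1 = 15 ways to divide the 5 stops into two non-empty groups. For each, the best each vehicle can do is its own shortest tour through its group:
  {Larch} + {Cedar, Knoll, Spruce, Ash}: 18 + 62 = 80
  {Cedar} + {Larch, Knoll, Spruce, Ash}: 26 + 70 = 96
  {Larch, Cedar} + {Knoll, Spruce, Ash}: 34 + 62 = 96
  {Knoll} + {Larch, Cedar, Spruce, Ash}: 10 + 70 = 80
  {Larch, Knoll} + {Cedar, Spruce, Ash}: 18 + 62 = 80
  {Cedar, Knoll} + {Larch, Spruce, Ash}: 26 + 70 = 96
  … (15 splits in total)
Best: vehicle 1 Sutton → Larch → Sutton = 18; vehicle 2 Sutton → Cedar → Ash → Knoll → Spruce → Sutton = 62; combined 80.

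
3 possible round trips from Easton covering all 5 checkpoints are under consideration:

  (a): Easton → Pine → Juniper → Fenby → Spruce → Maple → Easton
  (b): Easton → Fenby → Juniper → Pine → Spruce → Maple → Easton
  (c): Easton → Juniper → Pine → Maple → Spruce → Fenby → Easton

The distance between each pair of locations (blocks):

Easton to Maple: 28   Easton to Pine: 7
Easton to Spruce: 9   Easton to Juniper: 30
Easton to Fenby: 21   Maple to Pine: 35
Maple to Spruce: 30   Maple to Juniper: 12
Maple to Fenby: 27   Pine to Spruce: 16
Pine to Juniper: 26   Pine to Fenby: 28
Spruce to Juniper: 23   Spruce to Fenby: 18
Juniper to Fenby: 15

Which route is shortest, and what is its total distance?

(a): 7 + 26 + 15 + 18 + 30 + 28 = 124
(b): 21 + 15 + 26 + 16 + 30 + 28 = 136
(c): 30 + 26 + 35 + 30 + 18 + 21 = 160

Shortest is (a), total 124 blocks.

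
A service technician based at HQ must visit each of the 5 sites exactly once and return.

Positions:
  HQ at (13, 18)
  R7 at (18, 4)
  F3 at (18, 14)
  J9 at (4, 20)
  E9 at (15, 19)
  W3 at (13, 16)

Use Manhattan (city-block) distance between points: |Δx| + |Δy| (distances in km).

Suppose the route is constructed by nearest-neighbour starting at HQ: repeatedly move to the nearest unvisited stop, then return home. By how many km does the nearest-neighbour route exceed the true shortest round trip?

The nearest-neighbour route is 6 km longer than optimal.

HQ: W3=2, E9=3, F3=9, J9=11, R7=19 ⇒ W3
W3: E9=5, F3=7, J9=13, R7=17 ⇒ E9
E9: F3=8, J9=12, R7=18 ⇒ F3
F3: R7=10, J9=20 ⇒ R7
R7: J9=30 ⇒ J9
NN route HQ → W3 → E9 → F3 → R7 → J9 → HQ costs 66.
Optimal: HQ → J9 → E9 → R7 → F3 → W3 → HQ costs 60 (by enumerating all 60 distinct tours).
Excess = 66 − 60 = 6.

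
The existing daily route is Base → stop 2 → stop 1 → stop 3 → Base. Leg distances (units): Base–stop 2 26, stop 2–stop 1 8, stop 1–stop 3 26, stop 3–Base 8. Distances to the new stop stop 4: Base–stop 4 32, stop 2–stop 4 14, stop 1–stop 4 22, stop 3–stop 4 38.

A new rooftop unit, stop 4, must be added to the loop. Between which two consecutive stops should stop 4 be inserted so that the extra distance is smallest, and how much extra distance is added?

Adding 20 by placing stop 4 on the Base–stop 2 leg.

Insertion cost between consecutive stops i–j is d(i,stop 4) + d(stop 4,j) − d(i,j):
  between Base and stop 2: 32 + 14 − 26 = 20
  between stop 2 and stop 1: 14 + 22 − 8 = 28
  between stop 1 and stop 3: 22 + 38 − 26 = 34
  between stop 3 and Base: 38 + 32 − 8 = 62
Cheapest insertion is between Base and stop 2, adding 20.
New total = 68 + 20 = 88.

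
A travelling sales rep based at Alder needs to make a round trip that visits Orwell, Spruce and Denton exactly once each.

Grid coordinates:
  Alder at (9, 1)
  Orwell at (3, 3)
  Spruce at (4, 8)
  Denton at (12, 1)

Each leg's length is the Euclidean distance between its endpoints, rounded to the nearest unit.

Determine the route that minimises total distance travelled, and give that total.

Shortest round trip = 25.

With 3 stops there are 3!/2 = 3 distinct round trips (a route and its reverse cost the same).
Alder - Orwell - Spruce - Denton - Alder: 6+5+11+3 = 25
Alder - Orwell - Denton - Spruce - Alder: 6+9+11+9 = 35
Alder - Spruce - Orwell - Denton - Alder: 9+5+9+3 = 26
The minimum is 25.
One optimal route: Alder → Orwell → Spruce → Denton → Alder (or its reverse).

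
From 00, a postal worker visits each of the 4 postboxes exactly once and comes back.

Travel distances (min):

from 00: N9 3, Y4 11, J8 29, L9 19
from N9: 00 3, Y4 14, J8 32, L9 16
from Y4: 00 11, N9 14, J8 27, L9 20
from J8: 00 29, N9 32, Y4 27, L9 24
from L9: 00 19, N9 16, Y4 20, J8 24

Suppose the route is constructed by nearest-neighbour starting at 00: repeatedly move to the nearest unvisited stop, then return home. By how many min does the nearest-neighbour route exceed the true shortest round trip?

Excess over optimum: 9 min.

From 00: N9=3, Y4=11, L9=19, J8=29 → choose N9 (3).
From N9: Y4=14, L9=16, J8=32 → choose Y4 (14).
From Y4: L9=20, J8=27 → choose L9 (20).
From L9: J8=24 → choose J8 (24).
NN route 00 → N9 → Y4 → L9 → J8 → 00 costs 90.
Optimal: 00 → N9 → L9 → J8 → Y4 → 00 costs 81 (by enumerating all 12 distinct tours).
Excess = 90 − 81 = 9.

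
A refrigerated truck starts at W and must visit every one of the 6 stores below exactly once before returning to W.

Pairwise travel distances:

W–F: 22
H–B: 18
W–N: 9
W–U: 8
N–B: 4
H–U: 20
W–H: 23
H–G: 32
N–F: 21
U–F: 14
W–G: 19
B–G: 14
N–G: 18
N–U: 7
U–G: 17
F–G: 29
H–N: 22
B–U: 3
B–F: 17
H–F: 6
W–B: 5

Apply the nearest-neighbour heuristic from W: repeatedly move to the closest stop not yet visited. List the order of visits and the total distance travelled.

At W the remaining stops are B 5, U 8, N 9, G 19, F 22, H 23; go to B.
At B the remaining stops are U 3, N 4, G 14, F 17, H 18; go to U.
At U the remaining stops are N 7, F 14, G 17, H 20; go to N.
At N the remaining stops are G 18, F 21, H 22; go to G.
At G the remaining stops are F 29, H 32; go to F.
At F the remaining stops are H 6; go to H.
Return H→W: 23.
Total = 5 + 3 + 7 + 18 + 29 + 6 + 23 = 91.

Nearest-neighbour total = 91; route W → B → U → N → G → F → H → W.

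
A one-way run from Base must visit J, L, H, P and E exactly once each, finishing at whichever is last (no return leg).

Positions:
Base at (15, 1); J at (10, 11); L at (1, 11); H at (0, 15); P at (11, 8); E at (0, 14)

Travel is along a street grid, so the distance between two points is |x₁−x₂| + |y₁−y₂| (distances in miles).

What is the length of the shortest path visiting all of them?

There are 5! = 120 possible orderings.
Base - J - L - H - P - E: 15+9+5+18+17 = 64
Base - J - L - H - E - P: 15+9+5+1+17 = 47
Base - J - L - P - H - E: 15+9+13+18+1 = 56
Base - J - L - P - E - H: 15+9+13+17+1 = 55
Base - J - L - E - H - P: 15+9+4+1+18 = 47
Base - J - L - E - P - H: 15+9+4+17+18 = 63
Base - J - H - L - P - E: 15+14+5+13+17 = 64
Base - J - H - L - E - P: 15+14+5+4+17 = 55
Base - J - H - P - L - E: 15+14+18+13+4 = 64
Base - J - H - P - E - L: 15+14+18+17+4 = 68
Base - J - H - E - L - P: 15+14+1+4+13 = 47
Base - J - H - E - P - L: 15+14+1+17+13 = 60
Base - J - P - L - H - E: 15+4+13+5+1 = 38
Base - J - P - L - E - H: 15+4+13+4+1 = 37
… (106 more)
Base - P - J - L - E - H: 11+4+9+4+1 = 29  ← best
The minimum is 29.
One shortest path: Base → P → J → L → E → H.

29 miles — the minimum one-way total.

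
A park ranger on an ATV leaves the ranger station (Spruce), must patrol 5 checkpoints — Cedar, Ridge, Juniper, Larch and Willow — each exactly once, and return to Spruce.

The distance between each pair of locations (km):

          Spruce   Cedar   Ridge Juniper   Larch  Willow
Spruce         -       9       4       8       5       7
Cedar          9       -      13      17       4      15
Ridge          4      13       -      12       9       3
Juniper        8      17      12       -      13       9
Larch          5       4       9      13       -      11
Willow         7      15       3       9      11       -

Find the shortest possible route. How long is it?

Shortest round trip = 42 km.

With 5 stops there are 5!/2 = 60 distinct round trips (a route and its reverse cost the same).
Spruce→Cedar→Ridge→Juniper→Larch→Willow→Spruce: 9+13+12+13+11+7 = 65
Spruce→Cedar→Ridge→Juniper→Willow→Larch→Spruce: 9+13+12+9+11+5 = 59
Spruce→Cedar→Ridge→Larch→Juniper→Willow→Spruce: 9+13+9+13+9+7 = 60
Spruce→Cedar→Ridge→Larch→Willow→Juniper→Spruce: 9+13+9+11+9+8 = 59
Spruce→Cedar→Ridge→Willow→Juniper→Larch→Spruce: 9+13+3+9+13+5 = 52
Spruce→Cedar→Ridge→Willow→Larch→Juniper→Spruce: 9+13+3+11+13+8 = 57
Spruce→Cedar→Juniper→Ridge→Larch→Willow→Spruce: 9+17+12+9+11+7 = 65
Spruce→Cedar→Juniper→Ridge→Willow→Larch→Spruce: 9+17+12+3+11+5 = 57
Spruce→Cedar→Juniper→Larch→Ridge→Willow→Spruce: 9+17+13+9+3+7 = 58
Spruce→Cedar→Juniper→Larch→Willow→Ridge→Spruce: 9+17+13+11+3+4 = 57
Spruce→Cedar→Juniper→Willow→Ridge→Larch→Spruce: 9+17+9+3+9+5 = 52
Spruce→Cedar→Juniper→Willow→Larch→Ridge→Spruce: 9+17+9+11+9+4 = 59
Spruce→Cedar→Larch→Ridge→Juniper→Willow→Spruce: 9+4+9+12+9+7 = 50
Spruce→Cedar→Larch→Ridge→Willow→Juniper→Spruce: 9+4+9+3+9+8 = 42
… (46 more)
The minimum is 42.
One optimal route: Spruce → Cedar → Larch → Ridge → Willow → Juniper → Spruce (or its reverse).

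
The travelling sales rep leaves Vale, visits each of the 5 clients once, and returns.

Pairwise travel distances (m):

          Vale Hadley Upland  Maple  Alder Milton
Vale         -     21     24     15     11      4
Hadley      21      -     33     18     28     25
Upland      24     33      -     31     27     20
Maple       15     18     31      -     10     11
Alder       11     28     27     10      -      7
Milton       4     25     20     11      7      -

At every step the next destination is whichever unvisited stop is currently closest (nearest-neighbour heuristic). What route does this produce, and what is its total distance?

From Vale: distances to unvisited — Milton=4, Alder=11, Maple=15, Hadley=21, Upland=24. Nearest is Milton (4).
From Milton: distances to unvisited — Alder=7, Maple=11, Upland=20, Hadley=25. Nearest is Alder (7).
From Alder: distances to unvisited — Maple=10, Upland=27, Hadley=28. Nearest is Maple (10).
From Maple: distances to unvisited — Hadley=18, Upland=31. Nearest is Hadley (18).
From Hadley: distances to unvisited — Upland=33. Nearest is Upland (33).
Return Upland→Vale: 24.
Total = 4 + 7 + 10 + 18 + 33 + 24 = 96.

96 m along Vale → Milton → Alder → Maple → Hadley → Upland → Vale.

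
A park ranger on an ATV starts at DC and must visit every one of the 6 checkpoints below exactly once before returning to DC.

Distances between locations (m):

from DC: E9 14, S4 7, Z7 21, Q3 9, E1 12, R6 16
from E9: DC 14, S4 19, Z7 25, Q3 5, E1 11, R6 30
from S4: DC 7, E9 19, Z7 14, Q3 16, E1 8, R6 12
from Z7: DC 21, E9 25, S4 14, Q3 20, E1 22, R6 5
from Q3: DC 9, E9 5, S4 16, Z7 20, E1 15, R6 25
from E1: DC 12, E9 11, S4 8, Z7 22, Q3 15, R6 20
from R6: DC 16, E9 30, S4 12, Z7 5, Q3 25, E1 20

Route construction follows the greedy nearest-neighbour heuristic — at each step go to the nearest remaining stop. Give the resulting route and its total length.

From DC: distances to unvisited — S4=7, Q3=9, E1=12, E9=14, R6=16, Z7=21. Nearest is S4 (7).
From S4: distances to unvisited — E1=8, R6=12, Z7=14, Q3=16, E9=19. Nearest is E1 (8).
From E1: distances to unvisited — E9=11, Q3=15, R6=20, Z7=22. Nearest is E9 (11).
From E9: distances to unvisited — Q3=5, Z7=25, R6=30. Nearest is Q3 (5).
From Q3: distances to unvisited — Z7=20, R6=25. Nearest is Z7 (20).
From Z7: distances to unvisited — R6=5. Nearest is R6 (5).
Return R6→DC: 16.
Total = 7 + 8 + 11 + 5 + 20 + 5 + 16 = 72.

72 m along DC → S4 → E1 → E9 → Q3 → Z7 → R6 → DC.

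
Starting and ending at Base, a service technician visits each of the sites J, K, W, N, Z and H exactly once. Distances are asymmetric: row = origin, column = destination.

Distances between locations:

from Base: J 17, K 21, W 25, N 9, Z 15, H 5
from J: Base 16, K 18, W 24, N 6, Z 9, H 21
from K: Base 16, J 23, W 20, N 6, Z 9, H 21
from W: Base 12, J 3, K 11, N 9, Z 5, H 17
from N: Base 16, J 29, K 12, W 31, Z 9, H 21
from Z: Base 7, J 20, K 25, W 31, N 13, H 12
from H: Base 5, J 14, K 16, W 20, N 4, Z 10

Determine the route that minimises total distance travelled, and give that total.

Minimum total distance: 60.

Base - J - K - W - N - Z - H - Base: 17+18+20+9+9+12+5 = 90
Base - J - K - W - N - H - Z - Base: 17+18+20+9+21+10+7 = 102
Base - J - K - W - Z - N - H - Base: 17+18+20+5+13+21+5 = 99
Base - J - K - W - Z - H - N - Base: 17+18+20+5+12+4+16 = 92
Base - J - K - W - H - N - Z - Base: 17+18+20+17+4+9+7 = 92
Base - J - K - W - H - Z - N - Base: 17+18+20+17+10+13+16 = 111
Base - J - K - N - W - Z - H - Base: 17+18+6+31+5+12+5 = 94
Base - J - K - N - W - H - Z - Base: 17+18+6+31+17+10+7 = 106
… (712 more)
Base - H - N - K - W - J - Z - Base: 5+4+12+20+3+9+7 = 60  ← best
The minimum is 60.
One optimal route: Base → H → N → K → W → J → Z → Base.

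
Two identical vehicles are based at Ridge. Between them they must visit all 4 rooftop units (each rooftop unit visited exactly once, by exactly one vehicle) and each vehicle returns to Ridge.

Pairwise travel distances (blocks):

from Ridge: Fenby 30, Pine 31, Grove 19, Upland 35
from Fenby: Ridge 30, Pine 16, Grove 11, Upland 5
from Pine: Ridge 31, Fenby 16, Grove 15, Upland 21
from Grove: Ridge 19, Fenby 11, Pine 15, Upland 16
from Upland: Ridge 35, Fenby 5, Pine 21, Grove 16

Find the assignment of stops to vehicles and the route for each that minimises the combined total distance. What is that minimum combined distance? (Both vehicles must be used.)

Minimum combined distance: 125 blocks.

There are 2^3 − 1 = 7 ways to divide the 4 stops into two non-empty groups. For each, the best each vehicle can do is its own shortest tour through its group:
  {Fenby} + {Pine, Grove, Upland}: 60 + 87 = 147
  {Pine} + {Fenby, Grove, Upland}: 62 + 70 = 132
  {Fenby, Pine} + {Grove, Upland}: 77 + 70 = 147
  {Grove} + {Fenby, Pine, Upland}: 38 + 87 = 125
  {Fenby, Grove} + {Pine, Upland}: 60 + 87 = 147
  {Pine, Grove} + {Fenby, Upland}: 65 + 70 = 135
  … (7 splits in total)
Best: vehicle 1 Ridge → Grove → Ridge = 38; vehicle 2 Ridge → Fenby → Upland → Pine → Ridge = 87; combined 125.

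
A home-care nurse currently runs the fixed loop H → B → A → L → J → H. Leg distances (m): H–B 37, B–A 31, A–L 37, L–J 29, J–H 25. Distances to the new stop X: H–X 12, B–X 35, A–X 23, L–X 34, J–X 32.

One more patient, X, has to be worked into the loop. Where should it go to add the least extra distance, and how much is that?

Insertion cost between consecutive stops i–j is d(i,X) + d(X,j) − d(i,j):
  between H and B: 12 + 35 − 37 = 10
  between B and A: 35 + 23 − 31 = 27
  between A and L: 23 + 34 − 37 = 20
  between L and J: 34 + 32 − 29 = 37
  between J and H: 32 + 12 − 25 = 19
Cheapest insertion is between H and B, adding 10.
New total = 159 + 10 = 169.

Minimum extra distance: 10 m, inserting X between H and B.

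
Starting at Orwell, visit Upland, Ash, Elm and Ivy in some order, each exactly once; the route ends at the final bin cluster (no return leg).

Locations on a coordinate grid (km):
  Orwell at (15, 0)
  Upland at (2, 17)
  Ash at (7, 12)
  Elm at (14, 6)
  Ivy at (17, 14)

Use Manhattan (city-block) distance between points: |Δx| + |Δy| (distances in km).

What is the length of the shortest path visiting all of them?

There are 4! = 24 possible orderings.
Orwell - Upland - Ash - Elm - Ivy: 30+10+13+11 = 64
Orwell - Upland - Ash - Ivy - Elm: 30+10+12+11 = 63
Orwell - Upland - Elm - Ash - Ivy: 30+23+13+12 = 78
Orwell - Upland - Elm - Ivy - Ash: 30+23+11+12 = 76
Orwell - Upland - Ivy - Ash - Elm: 30+18+12+13 = 73
Orwell - Upland - Ivy - Elm - Ash: 30+18+11+13 = 72
Orwell - Ash - Upland - Elm - Ivy: 20+10+23+11 = 64
Orwell - Ash - Upland - Ivy - Elm: 20+10+18+11 = 59
Orwell - Ash - Elm - Upland - Ivy: 20+13+23+18 = 74
Orwell - Ash - Elm - Ivy - Upland: 20+13+11+18 = 62
Orwell - Ash - Ivy - Upland - Elm: 20+12+18+23 = 73
Orwell - Ash - Ivy - Elm - Upland: 20+12+11+23 = 66
Orwell - Elm - Upland - Ash - Ivy: 7+23+10+12 = 52
Orwell - Elm - Upland - Ivy - Ash: 7+23+18+12 = 60
… (10 more)
Orwell - Elm - Ivy - Ash - Upland: 7+11+12+10 = 40  ← best
The minimum is 40.
One shortest path: Orwell → Elm → Ivy → Ash → Upland.

Shortest open route: 40 km.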